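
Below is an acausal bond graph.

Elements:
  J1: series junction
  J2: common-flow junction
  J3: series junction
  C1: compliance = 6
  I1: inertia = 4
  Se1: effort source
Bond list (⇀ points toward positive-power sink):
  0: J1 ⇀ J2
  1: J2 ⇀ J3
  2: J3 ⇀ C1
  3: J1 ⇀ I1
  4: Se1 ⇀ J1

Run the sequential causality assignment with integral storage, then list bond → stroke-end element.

#0 stroke at J1
#1 stroke at J2
#2 stroke at J3
#3 stroke at I1
#4 stroke at J1

bond 4 stroke at J1  (Se1 (Se) sets effort on bond)
bond 2 stroke at J3  (C1 outputs effort q/C1)
bond 1 stroke at J2  (closing 1-jn rule on J3)
bond 0 stroke at J1  (only one flow-in slot at J2)
bond 3 stroke at I1  (J1: last free bond brings flow in)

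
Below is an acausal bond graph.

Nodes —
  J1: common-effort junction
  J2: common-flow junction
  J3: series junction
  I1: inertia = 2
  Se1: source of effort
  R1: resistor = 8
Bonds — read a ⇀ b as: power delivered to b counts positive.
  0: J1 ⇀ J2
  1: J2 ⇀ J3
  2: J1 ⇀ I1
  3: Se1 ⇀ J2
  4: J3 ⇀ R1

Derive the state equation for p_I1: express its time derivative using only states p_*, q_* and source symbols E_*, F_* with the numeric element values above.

dp_I1/dt = -E_Se1 - 4*p_I1

b3 |J2  (Se1 fixes effort; stroke away)
b2 |I1  (I1 integral (f out))
b0 |J1  (J1 needs exactly one e-in)
b1 |J2  (J2 flow already set via bond 0)
b4 |J3  (1-jn J3 has f-setter on 1)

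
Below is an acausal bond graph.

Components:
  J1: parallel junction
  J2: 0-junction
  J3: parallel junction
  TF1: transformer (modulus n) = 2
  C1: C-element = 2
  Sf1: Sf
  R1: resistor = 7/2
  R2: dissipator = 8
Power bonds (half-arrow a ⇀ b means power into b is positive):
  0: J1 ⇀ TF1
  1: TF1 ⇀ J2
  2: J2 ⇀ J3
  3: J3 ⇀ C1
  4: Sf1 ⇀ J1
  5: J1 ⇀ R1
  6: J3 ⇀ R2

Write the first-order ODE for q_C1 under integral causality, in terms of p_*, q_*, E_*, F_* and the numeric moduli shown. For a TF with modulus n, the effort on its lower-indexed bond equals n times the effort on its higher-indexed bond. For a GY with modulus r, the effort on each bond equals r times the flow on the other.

#4 →Sf1  (Sf1 fixes flow; stroke at Sf1)
#3 →J3  (C1 integral (e out))
#2 →J2  (J3: bond 3 brought effort, rest push out)
#6 →R2  (0-jn J3 has e-setter on 3)
#1 →TF1  (0-jn J2 has e-setter on 2)
#0 →J1  (TF1: transformer flips bond 1)
#5 →R1  (common-e at J1 fixed by 0)

dq_C1/dt = 2*F_Sf1 - 71*q_C1/112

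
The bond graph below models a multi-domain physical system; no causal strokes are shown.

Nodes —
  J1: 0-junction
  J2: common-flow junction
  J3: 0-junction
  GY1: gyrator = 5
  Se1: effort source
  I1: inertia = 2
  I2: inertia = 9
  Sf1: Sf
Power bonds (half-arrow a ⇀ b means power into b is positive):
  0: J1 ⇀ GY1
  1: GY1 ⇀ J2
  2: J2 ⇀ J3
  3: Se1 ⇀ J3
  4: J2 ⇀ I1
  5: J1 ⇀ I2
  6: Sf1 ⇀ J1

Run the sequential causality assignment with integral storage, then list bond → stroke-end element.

b3 →J3  (Se1 (Se) sets effort on bond)
b6 →Sf1  (Sf1 fixes flow; stroke at Sf1)
b2 →J2  (J3: bond 3 brought effort, rest push out)
b4 →I1  (I1 integral (f out))
b1 →J2  (J2 flow already set via bond 4)
b0 →J1  (GY1 both-in/both-out from 1)
b5 →I2  (common-e at J1 fixed by 0)

#0 |J1
#1 |J2
#2 |J2
#3 |J3
#4 |I1
#5 |I2
#6 |Sf1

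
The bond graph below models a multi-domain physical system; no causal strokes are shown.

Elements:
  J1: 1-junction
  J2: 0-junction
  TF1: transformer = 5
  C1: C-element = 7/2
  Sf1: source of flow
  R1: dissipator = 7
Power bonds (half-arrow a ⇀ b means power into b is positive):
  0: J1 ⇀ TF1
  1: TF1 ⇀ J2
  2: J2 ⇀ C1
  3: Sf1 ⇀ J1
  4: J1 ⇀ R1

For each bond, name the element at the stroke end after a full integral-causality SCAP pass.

β0 →J1
β1 →TF1
β2 →J2
β3 →Sf1
β4 →J1

#3 →Sf1  (Sf1 fixes flow; stroke at Sf1)
#0 →J1  (common-f at J1 fixed by 3)
#4 →J1  (1-jn J1 has f-setter on 3)
#1 →TF1  (TF TF1: opposite of bond 0)
#2 →J2  (J2 needs exactly one e-in)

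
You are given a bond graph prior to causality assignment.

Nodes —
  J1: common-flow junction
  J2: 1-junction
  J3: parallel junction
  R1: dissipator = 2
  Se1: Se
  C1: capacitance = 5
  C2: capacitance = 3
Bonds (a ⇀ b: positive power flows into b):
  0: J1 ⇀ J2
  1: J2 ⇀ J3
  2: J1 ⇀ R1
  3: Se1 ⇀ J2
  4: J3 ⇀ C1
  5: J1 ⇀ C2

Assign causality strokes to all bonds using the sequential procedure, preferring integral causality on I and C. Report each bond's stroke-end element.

#3 stroke→J2  (Se1 (Se) sets effort on bond)
#4 stroke→J3  (C1 outputs effort q/C1)
#1 stroke→J2  (J3 effort already set via bond 4)
#0 stroke→J1  (J2: last free bond brings flow in)
#5 stroke→J1  (C2: C, integral causality)
#2 stroke→R1  (J1: last free bond brings flow in)

β0 stroke at J1
β1 stroke at J2
β2 stroke at R1
β3 stroke at J2
β4 stroke at J3
β5 stroke at J1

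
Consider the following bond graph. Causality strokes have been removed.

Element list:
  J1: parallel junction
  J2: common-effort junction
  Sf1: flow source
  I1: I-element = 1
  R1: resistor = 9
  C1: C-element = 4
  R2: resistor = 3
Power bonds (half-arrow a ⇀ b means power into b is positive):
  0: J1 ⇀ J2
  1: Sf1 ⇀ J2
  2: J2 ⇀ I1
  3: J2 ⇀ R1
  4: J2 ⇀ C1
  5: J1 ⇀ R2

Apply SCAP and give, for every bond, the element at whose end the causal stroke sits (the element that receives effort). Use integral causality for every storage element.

#1 |Sf1  (Sf1: flow source, stroke at near end)
#2 |I1  (prefer integral on I1)
#4 |J2  (C1: C, integral causality)
#0 |J1  (common-e at J2 fixed by 4)
#3 |R1  (0-jn J2 has e-setter on 4)
#5 |R2  (common-e at J1 fixed by 0)

β0 stroke→J1
β1 stroke→Sf1
β2 stroke→I1
β3 stroke→R1
β4 stroke→J2
β5 stroke→R2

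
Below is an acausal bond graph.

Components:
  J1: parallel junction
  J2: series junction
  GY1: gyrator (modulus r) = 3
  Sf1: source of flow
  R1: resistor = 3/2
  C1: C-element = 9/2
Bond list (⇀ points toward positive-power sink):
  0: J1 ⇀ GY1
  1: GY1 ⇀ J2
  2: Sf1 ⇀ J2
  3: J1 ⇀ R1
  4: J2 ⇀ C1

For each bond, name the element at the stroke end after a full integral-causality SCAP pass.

#2 stroke at Sf1  (Sf1 fixes flow; stroke at Sf1)
#1 stroke at J2  (J2 flow already set via bond 2)
#4 stroke at J2  (J2: bond 2 brought flow, rest push out)
#0 stroke at J1  (through GY1, causality inverts; strokes same side of GY1)
#3 stroke at R1  (0-jn J1 has e-setter on 0)

bond 0 →J1
bond 1 →J2
bond 2 →Sf1
bond 3 →R1
bond 4 →J2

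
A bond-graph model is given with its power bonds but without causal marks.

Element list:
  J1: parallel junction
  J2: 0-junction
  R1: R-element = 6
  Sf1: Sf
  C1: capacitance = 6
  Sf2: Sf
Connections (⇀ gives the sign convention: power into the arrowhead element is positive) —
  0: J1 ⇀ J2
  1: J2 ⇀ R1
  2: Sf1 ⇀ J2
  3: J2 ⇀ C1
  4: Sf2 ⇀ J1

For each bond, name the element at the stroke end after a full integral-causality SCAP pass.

bond 2 stroke→Sf1  (Sf1: flow source, stroke at near end)
bond 4 stroke→Sf2  (Sf2 (Sf) sets flow on bond)
bond 0 stroke→J1  (only one effort-in slot at J1)
bond 3 stroke→J2  (C1 outputs effort q/C1)
bond 1 stroke→R1  (J2: bond 3 brought effort, rest push out)

b0 |J1
b1 |R1
b2 |Sf1
b3 |J2
b4 |Sf2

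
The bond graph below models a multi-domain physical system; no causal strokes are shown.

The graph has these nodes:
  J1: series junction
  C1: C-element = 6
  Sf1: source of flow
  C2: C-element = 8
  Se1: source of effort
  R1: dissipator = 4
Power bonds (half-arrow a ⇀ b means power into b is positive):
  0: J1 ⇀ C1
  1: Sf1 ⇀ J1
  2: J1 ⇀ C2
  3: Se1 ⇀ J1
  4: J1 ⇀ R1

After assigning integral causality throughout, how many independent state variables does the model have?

2  (C1, C2 all integral)

β1 stroke→Sf1  (Sf1 (Sf) sets flow on bond)
β3 stroke→J1  (Se1: effort source, stroke at far end)
β0 stroke→J1  (J1: bond 1 brought flow, rest push out)
β2 stroke→J1  (1-jn J1 has f-setter on 1)
β4 stroke→J1  (1-jn J1 has f-setter on 1)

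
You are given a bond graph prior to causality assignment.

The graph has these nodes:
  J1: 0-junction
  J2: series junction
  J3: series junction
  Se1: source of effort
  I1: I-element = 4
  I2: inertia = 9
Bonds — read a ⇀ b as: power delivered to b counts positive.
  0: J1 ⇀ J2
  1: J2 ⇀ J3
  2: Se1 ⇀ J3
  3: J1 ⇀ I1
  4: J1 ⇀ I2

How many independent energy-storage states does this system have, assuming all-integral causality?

b2 |J3  (Se1 fixes effort; stroke away)
b1 |J2  (closing 1-jn rule on J3)
b0 |J1  (only one flow-in slot at J2)
b3 |I1  (J1: bond 0 brought effort, rest push out)
b4 |I2  (J1 effort already set via bond 0)

2  (I1, I2 all integral)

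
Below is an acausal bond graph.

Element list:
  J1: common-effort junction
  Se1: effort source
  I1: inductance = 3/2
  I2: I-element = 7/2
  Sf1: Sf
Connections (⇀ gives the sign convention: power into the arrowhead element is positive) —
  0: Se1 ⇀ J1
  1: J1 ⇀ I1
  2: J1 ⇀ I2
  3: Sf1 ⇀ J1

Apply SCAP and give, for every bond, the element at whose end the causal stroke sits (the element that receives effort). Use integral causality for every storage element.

b0 stroke→J1  (Se1 fixes effort; stroke away)
b3 stroke→Sf1  (Sf1 (Sf) sets flow on bond)
b1 stroke→I1  (common-e at J1 fixed by 0)
b2 stroke→I2  (J1: bond 0 brought effort, rest push out)

bond 0 stroke at J1
bond 1 stroke at I1
bond 2 stroke at I2
bond 3 stroke at Sf1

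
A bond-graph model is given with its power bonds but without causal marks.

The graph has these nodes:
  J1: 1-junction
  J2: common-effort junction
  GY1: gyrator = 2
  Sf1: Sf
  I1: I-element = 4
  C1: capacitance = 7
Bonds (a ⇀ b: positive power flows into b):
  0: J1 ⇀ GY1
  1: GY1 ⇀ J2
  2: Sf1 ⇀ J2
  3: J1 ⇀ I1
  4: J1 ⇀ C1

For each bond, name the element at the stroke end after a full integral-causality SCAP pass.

β0 stroke→J1
β1 stroke→J2
β2 stroke→Sf1
β3 stroke→I1
β4 stroke→J1

bond 2 stroke at Sf1  (Sf1: flow source, stroke at near end)
bond 1 stroke at J2  (J2 needs exactly one e-in)
bond 0 stroke at J1  (GY1 both-in/both-out from 1)
bond 3 stroke at I1  (I1: I, integral causality)
bond 4 stroke at J1  (J1: bond 3 brought flow, rest push out)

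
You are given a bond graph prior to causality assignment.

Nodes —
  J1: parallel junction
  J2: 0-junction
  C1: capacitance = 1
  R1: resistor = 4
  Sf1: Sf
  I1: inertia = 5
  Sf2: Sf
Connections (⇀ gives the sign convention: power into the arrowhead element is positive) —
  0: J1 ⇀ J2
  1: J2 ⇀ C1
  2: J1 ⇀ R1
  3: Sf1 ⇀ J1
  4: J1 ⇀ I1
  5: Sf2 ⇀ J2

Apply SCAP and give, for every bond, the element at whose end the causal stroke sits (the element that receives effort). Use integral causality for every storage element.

β0 stroke at J1
β1 stroke at J2
β2 stroke at R1
β3 stroke at Sf1
β4 stroke at I1
β5 stroke at Sf2

bond 3 →Sf1  (Sf1 fixes flow; stroke at Sf1)
bond 5 →Sf2  (Sf2 (Sf) sets flow on bond)
bond 1 →J2  (C1: C, integral causality)
bond 0 →J1  (J2: bond 1 brought effort, rest push out)
bond 2 →R1  (common-e at J1 fixed by 0)
bond 4 →I1  (J1 effort already set via bond 0)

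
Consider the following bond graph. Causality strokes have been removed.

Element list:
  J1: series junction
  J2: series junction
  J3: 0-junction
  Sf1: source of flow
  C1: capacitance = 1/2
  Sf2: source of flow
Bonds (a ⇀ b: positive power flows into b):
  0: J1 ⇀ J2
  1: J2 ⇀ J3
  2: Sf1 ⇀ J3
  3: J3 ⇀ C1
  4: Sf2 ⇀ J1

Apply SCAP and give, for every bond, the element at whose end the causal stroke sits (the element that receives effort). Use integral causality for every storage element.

β0 |J1
β1 |J2
β2 |Sf1
β3 |J3
β4 |Sf2

bond 2 |Sf1  (Sf1: flow source, stroke at near end)
bond 4 |Sf2  (source Sf2 imposes f)
bond 0 |J1  (J1: bond 4 brought flow, rest push out)
bond 1 |J2  (J2 flow already set via bond 0)
bond 3 |J3  (J3 needs exactly one e-in)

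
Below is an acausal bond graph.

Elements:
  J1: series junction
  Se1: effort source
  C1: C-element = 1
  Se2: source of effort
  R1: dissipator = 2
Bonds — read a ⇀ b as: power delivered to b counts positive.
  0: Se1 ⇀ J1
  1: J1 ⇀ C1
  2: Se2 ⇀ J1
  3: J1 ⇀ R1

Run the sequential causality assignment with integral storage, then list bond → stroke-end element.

bond 0 stroke at J1  (Se1 fixes effort; stroke away)
bond 2 stroke at J1  (Se2: effort source, stroke at far end)
bond 1 stroke at J1  (C1 integral (e out))
bond 3 stroke at R1  (J1: last free bond brings flow in)

bond 0 stroke at J1
bond 1 stroke at J1
bond 2 stroke at J1
bond 3 stroke at R1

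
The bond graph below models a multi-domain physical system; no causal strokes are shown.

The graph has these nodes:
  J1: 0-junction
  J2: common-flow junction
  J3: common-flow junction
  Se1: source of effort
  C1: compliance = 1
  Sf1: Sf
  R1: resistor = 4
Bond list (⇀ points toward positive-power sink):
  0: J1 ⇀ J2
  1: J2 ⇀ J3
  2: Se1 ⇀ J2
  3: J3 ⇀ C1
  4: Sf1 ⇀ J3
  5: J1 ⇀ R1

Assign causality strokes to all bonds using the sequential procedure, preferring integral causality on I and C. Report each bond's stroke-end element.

bond 2 →J2  (Se1 (Se) sets effort on bond)
bond 4 →Sf1  (Sf1 fixes flow; stroke at Sf1)
bond 1 →J3  (J3 flow already set via bond 4)
bond 3 →J3  (J3: bond 4 brought flow, rest push out)
bond 0 →J2  (J2 flow already set via bond 1)
bond 5 →J1  (J1: last free bond brings effort in)

#0 stroke→J2
#1 stroke→J3
#2 stroke→J2
#3 stroke→J3
#4 stroke→Sf1
#5 stroke→J1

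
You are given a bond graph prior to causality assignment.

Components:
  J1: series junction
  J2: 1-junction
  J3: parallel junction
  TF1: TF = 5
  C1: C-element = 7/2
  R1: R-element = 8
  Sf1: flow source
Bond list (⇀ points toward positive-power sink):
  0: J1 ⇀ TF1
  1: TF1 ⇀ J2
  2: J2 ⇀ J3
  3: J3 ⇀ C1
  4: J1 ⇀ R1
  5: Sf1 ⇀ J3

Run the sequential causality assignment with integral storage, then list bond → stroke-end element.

β0 |J1
β1 |TF1
β2 |J2
β3 |J3
β4 |R1
β5 |Sf1

β5 |Sf1  (Sf1 fixes flow; stroke at Sf1)
β3 |J3  (prefer integral on C1)
β2 |J2  (0-jn J3 has e-setter on 3)
β1 |TF1  (J2 needs exactly one f-in)
β0 |J1  (TF1 one-in-one-out from 1)
β4 |R1  (closing 1-jn rule on J1)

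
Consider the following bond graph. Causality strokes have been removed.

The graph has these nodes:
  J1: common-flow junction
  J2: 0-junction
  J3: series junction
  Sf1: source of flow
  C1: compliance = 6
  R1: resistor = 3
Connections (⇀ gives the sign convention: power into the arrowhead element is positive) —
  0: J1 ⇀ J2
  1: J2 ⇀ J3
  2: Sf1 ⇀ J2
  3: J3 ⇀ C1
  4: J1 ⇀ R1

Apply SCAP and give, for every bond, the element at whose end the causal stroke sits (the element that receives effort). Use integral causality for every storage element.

bond 2 |Sf1  (Sf1: flow source, stroke at near end)
bond 3 |J3  (C1 integral (e out))
bond 1 |J2  (only one flow-in slot at J3)
bond 0 |J1  (J2 effort already set via bond 1)
bond 4 |R1  (J1 needs exactly one f-in)

b0 →J1
b1 →J2
b2 →Sf1
b3 →J3
b4 →R1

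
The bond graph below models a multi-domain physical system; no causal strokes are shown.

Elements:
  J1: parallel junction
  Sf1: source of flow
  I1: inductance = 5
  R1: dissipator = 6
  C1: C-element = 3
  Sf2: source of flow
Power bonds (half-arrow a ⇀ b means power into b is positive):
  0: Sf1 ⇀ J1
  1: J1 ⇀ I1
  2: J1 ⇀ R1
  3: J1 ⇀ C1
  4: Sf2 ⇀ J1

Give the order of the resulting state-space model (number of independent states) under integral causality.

b0 →Sf1  (Sf1: flow source, stroke at near end)
b4 →Sf2  (Sf2 fixes flow; stroke at Sf2)
b1 →I1  (I1 outputs flow p/I1)
b3 →J1  (C1 outputs effort q/C1)
b2 →R1  (J1 effort already set via bond 3)

2  (C1, I1 all integral)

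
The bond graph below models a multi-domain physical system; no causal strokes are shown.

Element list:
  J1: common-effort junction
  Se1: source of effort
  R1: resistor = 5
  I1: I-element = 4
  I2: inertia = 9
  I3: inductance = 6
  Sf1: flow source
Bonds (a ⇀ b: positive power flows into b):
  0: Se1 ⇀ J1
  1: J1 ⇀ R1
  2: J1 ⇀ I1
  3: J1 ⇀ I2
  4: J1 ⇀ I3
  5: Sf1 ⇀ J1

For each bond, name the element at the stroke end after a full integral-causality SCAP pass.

bond 0 stroke→J1  (Se1 fixes effort; stroke away)
bond 5 stroke→Sf1  (Sf1: flow source, stroke at near end)
bond 1 stroke→R1  (J1: bond 0 brought effort, rest push out)
bond 2 stroke→I1  (J1 effort already set via bond 0)
bond 3 stroke→I2  (J1 effort already set via bond 0)
bond 4 stroke→I3  (J1: bond 0 brought effort, rest push out)

b0 stroke at J1
b1 stroke at R1
b2 stroke at I1
b3 stroke at I2
b4 stroke at I3
b5 stroke at Sf1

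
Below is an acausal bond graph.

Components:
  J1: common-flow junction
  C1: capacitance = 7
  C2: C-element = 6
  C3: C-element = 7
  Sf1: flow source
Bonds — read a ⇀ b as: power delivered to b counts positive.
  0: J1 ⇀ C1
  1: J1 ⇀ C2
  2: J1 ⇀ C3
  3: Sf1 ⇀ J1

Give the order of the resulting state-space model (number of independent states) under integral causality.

β3 stroke at Sf1  (Sf1: flow source, stroke at near end)
β0 stroke at J1  (J1 flow already set via bond 3)
β1 stroke at J1  (J1: bond 3 brought flow, rest push out)
β2 stroke at J1  (common-f at J1 fixed by 3)

3  (C1, C2, C3 all integral)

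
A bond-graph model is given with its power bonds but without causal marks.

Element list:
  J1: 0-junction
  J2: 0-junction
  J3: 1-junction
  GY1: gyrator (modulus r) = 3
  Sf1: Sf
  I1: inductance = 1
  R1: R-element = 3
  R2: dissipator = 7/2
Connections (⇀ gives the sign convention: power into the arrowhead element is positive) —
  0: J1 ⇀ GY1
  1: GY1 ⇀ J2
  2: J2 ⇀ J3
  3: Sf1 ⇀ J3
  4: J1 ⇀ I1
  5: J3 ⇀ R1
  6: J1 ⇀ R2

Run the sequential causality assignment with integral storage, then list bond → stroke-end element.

#0 →J1
#1 →J2
#2 →J3
#3 →Sf1
#4 →I1
#5 →J3
#6 →R2

bond 3 |Sf1  (Sf1: flow source, stroke at near end)
bond 2 |J3  (J3: bond 3 brought flow, rest push out)
bond 5 |J3  (1-jn J3 has f-setter on 3)
bond 1 |J2  (closing 0-jn rule on J2)
bond 0 |J1  (GY GY1: same side as bond 1)
bond 4 |I1  (common-e at J1 fixed by 0)
bond 6 |R2  (0-jn J1 has e-setter on 0)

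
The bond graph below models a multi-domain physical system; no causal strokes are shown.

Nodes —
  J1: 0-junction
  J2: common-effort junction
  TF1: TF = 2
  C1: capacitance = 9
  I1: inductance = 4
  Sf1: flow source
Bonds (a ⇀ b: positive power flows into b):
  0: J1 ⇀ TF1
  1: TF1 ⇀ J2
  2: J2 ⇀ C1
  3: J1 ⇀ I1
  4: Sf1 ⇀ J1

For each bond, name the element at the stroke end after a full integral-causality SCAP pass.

β4 stroke at Sf1  (Sf1 (Sf) sets flow on bond)
β2 stroke at J2  (prefer integral on C1)
β1 stroke at TF1  (J2: bond 2 brought effort, rest push out)
β0 stroke at J1  (TF TF1: opposite of bond 1)
β3 stroke at I1  (J1 effort already set via bond 0)

b0 |J1
b1 |TF1
b2 |J2
b3 |I1
b4 |Sf1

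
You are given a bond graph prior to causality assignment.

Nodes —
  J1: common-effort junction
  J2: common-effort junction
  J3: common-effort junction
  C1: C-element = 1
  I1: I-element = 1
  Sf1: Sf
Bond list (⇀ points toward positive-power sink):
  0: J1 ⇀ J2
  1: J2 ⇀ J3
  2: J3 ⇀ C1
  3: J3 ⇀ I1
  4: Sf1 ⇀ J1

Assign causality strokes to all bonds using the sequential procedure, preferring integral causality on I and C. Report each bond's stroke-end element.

β0 stroke→J1
β1 stroke→J2
β2 stroke→J3
β3 stroke→I1
β4 stroke→Sf1

bond 4 stroke→Sf1  (Sf1 (Sf) sets flow on bond)
bond 0 stroke→J1  (only one effort-in slot at J1)
bond 1 stroke→J2  (J2: last free bond brings effort in)
bond 2 stroke→J3  (prefer integral on C1)
bond 3 stroke→I1  (J3: bond 2 brought effort, rest push out)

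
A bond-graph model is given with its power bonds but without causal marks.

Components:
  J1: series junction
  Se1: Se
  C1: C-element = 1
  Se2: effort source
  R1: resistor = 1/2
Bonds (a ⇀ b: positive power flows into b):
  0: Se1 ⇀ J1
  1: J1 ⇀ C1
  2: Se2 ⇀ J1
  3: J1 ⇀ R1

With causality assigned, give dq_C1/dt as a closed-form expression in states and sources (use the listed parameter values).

#0 stroke at J1  (Se1 fixes effort; stroke away)
#2 stroke at J1  (Se2 (Se) sets effort on bond)
#1 stroke at J1  (prefer integral on C1)
#3 stroke at R1  (only one flow-in slot at J1)

dq_C1/dt = 2*E_Se1 + 2*E_Se2 - 2*q_C1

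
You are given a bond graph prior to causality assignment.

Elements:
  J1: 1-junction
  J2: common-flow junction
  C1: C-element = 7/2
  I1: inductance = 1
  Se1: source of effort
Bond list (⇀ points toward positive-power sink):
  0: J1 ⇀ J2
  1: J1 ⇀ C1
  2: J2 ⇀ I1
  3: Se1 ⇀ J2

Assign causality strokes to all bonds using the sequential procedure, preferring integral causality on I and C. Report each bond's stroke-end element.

#3 stroke at J2  (Se1 (Se) sets effort on bond)
#1 stroke at J1  (C1 integral (e out))
#0 stroke at J2  (J1 needs exactly one f-in)
#2 stroke at I1  (closing 1-jn rule on J2)

#0 stroke→J2
#1 stroke→J1
#2 stroke→I1
#3 stroke→J2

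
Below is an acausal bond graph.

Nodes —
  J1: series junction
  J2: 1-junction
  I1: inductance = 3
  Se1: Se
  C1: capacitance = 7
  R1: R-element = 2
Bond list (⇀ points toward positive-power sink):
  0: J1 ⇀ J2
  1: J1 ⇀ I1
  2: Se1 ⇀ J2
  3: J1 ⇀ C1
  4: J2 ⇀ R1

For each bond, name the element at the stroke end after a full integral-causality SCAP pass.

#2 stroke at J2  (Se1: effort source, stroke at far end)
#1 stroke at I1  (I1 integral (f out))
#0 stroke at J1  (1-jn J1 has f-setter on 1)
#3 stroke at J1  (J1: bond 1 brought flow, rest push out)
#4 stroke at J2  (J2 flow already set via bond 0)

#0 |J1
#1 |I1
#2 |J2
#3 |J1
#4 |J2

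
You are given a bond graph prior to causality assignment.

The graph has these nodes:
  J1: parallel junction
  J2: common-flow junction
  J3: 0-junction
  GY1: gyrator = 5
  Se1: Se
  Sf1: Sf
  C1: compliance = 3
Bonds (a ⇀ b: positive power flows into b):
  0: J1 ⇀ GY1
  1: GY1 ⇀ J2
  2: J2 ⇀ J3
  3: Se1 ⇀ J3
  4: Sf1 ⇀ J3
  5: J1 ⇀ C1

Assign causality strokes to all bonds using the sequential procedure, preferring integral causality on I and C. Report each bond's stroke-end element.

β3 →J3  (Se1 (Se) sets effort on bond)
β4 →Sf1  (Sf1 fixes flow; stroke at Sf1)
β2 →J2  (J3 effort already set via bond 3)
β1 →GY1  (only one flow-in slot at J2)
β0 →GY1  (GY1: gyrator matches bond 1)
β5 →J1  (J1 needs exactly one e-in)

#0 stroke at GY1
#1 stroke at GY1
#2 stroke at J2
#3 stroke at J3
#4 stroke at Sf1
#5 stroke at J1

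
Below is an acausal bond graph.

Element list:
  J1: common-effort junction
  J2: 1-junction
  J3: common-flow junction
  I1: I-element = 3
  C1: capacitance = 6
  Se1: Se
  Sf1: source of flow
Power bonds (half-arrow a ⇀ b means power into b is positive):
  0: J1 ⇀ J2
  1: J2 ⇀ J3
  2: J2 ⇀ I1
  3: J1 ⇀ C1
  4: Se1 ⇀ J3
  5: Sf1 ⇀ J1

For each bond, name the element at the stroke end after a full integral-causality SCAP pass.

β4 stroke at J3  (Se1: effort source, stroke at far end)
β5 stroke at Sf1  (Sf1 fixes flow; stroke at Sf1)
β1 stroke at J2  (J3: last free bond brings flow in)
β2 stroke at I1  (I1 integral (f out))
β0 stroke at J2  (common-f at J2 fixed by 2)
β3 stroke at J1  (J1 needs exactly one e-in)

b0 stroke→J2
b1 stroke→J2
b2 stroke→I1
b3 stroke→J1
b4 stroke→J3
b5 stroke→Sf1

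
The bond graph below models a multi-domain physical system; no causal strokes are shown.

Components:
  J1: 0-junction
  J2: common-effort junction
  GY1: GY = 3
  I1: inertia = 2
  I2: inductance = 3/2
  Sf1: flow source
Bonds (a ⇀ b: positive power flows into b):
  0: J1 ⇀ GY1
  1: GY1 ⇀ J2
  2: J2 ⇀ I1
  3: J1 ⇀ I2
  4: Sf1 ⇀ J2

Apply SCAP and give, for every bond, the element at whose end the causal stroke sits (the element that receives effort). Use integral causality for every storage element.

β0 |J1
β1 |J2
β2 |I1
β3 |I2
β4 |Sf1

β4 stroke at Sf1  (Sf1 (Sf) sets flow on bond)
β2 stroke at I1  (I1: I, integral causality)
β1 stroke at J2  (J2 needs exactly one e-in)
β0 stroke at J1  (GY1: gyrator matches bond 1)
β3 stroke at I2  (J1 effort already set via bond 0)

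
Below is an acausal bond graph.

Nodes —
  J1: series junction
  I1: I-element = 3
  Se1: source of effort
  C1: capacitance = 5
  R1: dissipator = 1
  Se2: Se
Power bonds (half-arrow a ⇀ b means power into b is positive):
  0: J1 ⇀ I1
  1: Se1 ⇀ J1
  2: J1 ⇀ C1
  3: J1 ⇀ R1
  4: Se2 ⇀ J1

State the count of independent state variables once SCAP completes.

β1 |J1  (Se1 (Se) sets effort on bond)
β4 |J1  (source Se2 imposes e)
β0 |I1  (I1 outputs flow p/I1)
β2 |J1  (J1: bond 0 brought flow, rest push out)
β3 |J1  (J1: bond 0 brought flow, rest push out)

2  (C1, I1 all integral)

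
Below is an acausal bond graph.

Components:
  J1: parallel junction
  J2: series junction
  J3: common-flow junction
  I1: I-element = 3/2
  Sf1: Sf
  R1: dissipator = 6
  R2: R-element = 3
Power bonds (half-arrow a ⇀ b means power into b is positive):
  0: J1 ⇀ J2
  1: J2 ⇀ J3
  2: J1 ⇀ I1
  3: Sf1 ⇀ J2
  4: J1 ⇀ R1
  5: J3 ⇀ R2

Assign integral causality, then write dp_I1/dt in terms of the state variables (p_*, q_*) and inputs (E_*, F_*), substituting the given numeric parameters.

bond 3 stroke→Sf1  (Sf1 fixes flow; stroke at Sf1)
bond 0 stroke→J2  (J2: bond 3 brought flow, rest push out)
bond 1 stroke→J2  (1-jn J2 has f-setter on 3)
bond 5 stroke→J3  (J3: bond 1 brought flow, rest push out)
bond 2 stroke→I1  (I1: I, integral causality)
bond 4 stroke→J1  (only one effort-in slot at J1)

dp_I1/dt = -6*F_Sf1 - 4*p_I1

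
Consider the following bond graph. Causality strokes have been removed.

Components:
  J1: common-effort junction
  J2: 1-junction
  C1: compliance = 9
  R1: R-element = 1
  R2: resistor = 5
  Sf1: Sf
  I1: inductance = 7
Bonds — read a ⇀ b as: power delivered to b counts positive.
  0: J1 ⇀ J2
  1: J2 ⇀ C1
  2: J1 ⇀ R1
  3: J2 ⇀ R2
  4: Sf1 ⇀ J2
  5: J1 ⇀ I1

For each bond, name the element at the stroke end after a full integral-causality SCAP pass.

b4 |Sf1  (Sf1 (Sf) sets flow on bond)
b0 |J2  (J2 flow already set via bond 4)
b1 |J2  (J2: bond 4 brought flow, rest push out)
b3 |J2  (common-f at J2 fixed by 4)
b5 |I1  (I1 integral (f out))
b2 |J1  (only one effort-in slot at J1)

bond 0 →J2
bond 1 →J2
bond 2 →J1
bond 3 →J2
bond 4 →Sf1
bond 5 →I1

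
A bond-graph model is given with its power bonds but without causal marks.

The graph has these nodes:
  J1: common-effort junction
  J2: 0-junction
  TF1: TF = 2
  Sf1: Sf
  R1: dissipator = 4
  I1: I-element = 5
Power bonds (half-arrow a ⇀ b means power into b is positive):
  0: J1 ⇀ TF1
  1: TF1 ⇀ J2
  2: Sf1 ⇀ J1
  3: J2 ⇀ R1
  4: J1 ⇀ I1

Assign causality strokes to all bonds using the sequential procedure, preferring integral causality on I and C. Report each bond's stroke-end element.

#0 |J1
#1 |TF1
#2 |Sf1
#3 |J2
#4 |I1

b2 stroke→Sf1  (Sf1 (Sf) sets flow on bond)
b4 stroke→I1  (I1 integral (f out))
b0 stroke→J1  (J1 needs exactly one e-in)
b1 stroke→TF1  (TF TF1: opposite of bond 0)
b3 stroke→J2  (J2 needs exactly one e-in)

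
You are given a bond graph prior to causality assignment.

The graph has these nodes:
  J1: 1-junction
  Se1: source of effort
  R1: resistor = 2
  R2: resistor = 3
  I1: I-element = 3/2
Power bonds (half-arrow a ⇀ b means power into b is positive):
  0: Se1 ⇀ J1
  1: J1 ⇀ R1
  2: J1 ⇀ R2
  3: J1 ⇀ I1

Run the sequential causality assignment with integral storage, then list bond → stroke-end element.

b0 stroke at J1  (Se1 fixes effort; stroke away)
b3 stroke at I1  (I1 integral (f out))
b1 stroke at J1  (J1 flow already set via bond 3)
b2 stroke at J1  (common-f at J1 fixed by 3)

β0 →J1
β1 →J1
β2 →J1
β3 →I1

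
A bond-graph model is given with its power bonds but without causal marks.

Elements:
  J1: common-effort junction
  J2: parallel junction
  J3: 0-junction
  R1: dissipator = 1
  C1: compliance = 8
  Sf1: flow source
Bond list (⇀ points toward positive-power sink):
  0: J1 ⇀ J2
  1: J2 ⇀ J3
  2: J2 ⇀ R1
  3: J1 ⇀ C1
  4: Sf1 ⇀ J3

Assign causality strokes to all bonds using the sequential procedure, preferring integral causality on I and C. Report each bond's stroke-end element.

b4 →Sf1  (Sf1: flow source, stroke at near end)
b1 →J3  (J3 needs exactly one e-in)
b3 →J1  (prefer integral on C1)
b0 →J2  (J1 effort already set via bond 3)
b2 →R1  (0-jn J2 has e-setter on 0)

β0 stroke at J2
β1 stroke at J3
β2 stroke at R1
β3 stroke at J1
β4 stroke at Sf1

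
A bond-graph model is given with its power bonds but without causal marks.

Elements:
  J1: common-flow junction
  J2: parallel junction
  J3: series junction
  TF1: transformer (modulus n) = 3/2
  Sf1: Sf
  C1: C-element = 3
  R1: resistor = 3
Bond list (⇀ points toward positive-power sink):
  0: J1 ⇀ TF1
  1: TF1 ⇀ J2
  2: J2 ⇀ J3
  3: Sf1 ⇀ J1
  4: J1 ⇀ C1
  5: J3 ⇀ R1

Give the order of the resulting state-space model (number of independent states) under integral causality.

b3 stroke→Sf1  (Sf1: flow source, stroke at near end)
b0 stroke→J1  (J1 flow already set via bond 3)
b4 stroke→J1  (common-f at J1 fixed by 3)
b1 stroke→TF1  (TF TF1: opposite of bond 0)
b2 stroke→J2  (J2: last free bond brings effort in)
b5 stroke→J3  (common-f at J3 fixed by 2)

1  (C1 all integral)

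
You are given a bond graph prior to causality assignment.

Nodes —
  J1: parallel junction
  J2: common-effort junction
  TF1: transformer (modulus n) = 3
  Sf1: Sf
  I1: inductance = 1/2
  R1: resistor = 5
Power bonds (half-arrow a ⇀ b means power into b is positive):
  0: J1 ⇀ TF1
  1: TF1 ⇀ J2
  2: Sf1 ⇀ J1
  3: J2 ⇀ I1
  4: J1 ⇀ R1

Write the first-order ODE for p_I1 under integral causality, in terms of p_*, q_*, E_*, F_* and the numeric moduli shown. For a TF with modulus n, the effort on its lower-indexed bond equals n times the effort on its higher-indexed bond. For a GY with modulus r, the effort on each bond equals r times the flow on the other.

b2 |Sf1  (Sf1 (Sf) sets flow on bond)
b3 |I1  (prefer integral on I1)
b1 |J2  (J2: last free bond brings effort in)
b0 |TF1  (TF1: transformer flips bond 1)
b4 |J1  (J1: last free bond brings effort in)

dp_I1/dt = 5*F_Sf1/3 - 10*p_I1/9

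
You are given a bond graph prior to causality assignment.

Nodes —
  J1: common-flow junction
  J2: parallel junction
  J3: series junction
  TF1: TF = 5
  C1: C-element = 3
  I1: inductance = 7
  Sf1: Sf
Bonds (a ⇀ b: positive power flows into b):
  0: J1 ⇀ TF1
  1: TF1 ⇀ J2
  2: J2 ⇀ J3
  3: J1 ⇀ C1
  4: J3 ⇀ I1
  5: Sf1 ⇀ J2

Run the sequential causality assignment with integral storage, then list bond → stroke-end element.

bond 0 →TF1
bond 1 →J2
bond 2 →J3
bond 3 →J1
bond 4 →I1
bond 5 →Sf1

bond 5 stroke→Sf1  (Sf1 fixes flow; stroke at Sf1)
bond 3 stroke→J1  (C1 outputs effort q/C1)
bond 0 stroke→TF1  (J1: last free bond brings flow in)
bond 1 stroke→J2  (through TF1, causality passes straight; one stroke at TF1)
bond 2 stroke→J3  (0-jn J2 has e-setter on 1)
bond 4 stroke→I1  (only one flow-in slot at J3)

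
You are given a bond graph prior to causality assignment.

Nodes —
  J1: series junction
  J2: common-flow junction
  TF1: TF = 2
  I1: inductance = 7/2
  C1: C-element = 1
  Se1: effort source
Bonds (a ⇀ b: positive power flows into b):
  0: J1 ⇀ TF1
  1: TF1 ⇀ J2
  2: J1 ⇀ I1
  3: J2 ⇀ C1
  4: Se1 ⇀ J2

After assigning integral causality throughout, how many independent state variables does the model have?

2  (C1, I1 all integral)

β4 stroke at J2  (Se1: effort source, stroke at far end)
β2 stroke at I1  (prefer integral on I1)
β0 stroke at J1  (J1: bond 2 brought flow, rest push out)
β1 stroke at TF1  (through TF1, causality passes straight; one stroke at TF1)
β3 stroke at J2  (J2: bond 1 brought flow, rest push out)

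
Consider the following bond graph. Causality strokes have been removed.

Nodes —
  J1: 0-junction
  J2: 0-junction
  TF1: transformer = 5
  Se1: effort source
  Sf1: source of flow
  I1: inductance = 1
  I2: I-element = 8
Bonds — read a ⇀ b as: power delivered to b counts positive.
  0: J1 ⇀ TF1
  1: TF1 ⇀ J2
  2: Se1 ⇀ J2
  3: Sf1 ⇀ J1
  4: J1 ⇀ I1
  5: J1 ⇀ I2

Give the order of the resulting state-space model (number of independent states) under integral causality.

b2 →J2  (source Se1 imposes e)
b3 →Sf1  (Sf1 fixes flow; stroke at Sf1)
b1 →TF1  (J2 effort already set via bond 2)
b0 →J1  (through TF1, causality passes straight; one stroke at TF1)
b4 →I1  (J1 effort already set via bond 0)
b5 →I2  (common-e at J1 fixed by 0)

2  (I1, I2 all integral)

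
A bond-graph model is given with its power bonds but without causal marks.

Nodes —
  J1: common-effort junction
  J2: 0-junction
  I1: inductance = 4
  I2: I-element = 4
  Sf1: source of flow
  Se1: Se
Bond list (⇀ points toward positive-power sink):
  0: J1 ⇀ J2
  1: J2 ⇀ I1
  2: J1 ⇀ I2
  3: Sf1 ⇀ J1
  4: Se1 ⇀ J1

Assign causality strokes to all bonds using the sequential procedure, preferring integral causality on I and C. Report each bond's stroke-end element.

β0 →J2
β1 →I1
β2 →I2
β3 →Sf1
β4 →J1

bond 3 |Sf1  (Sf1 fixes flow; stroke at Sf1)
bond 4 |J1  (source Se1 imposes e)
bond 0 |J2  (J1: bond 4 brought effort, rest push out)
bond 2 |I2  (J1: bond 4 brought effort, rest push out)
bond 1 |I1  (0-jn J2 has e-setter on 0)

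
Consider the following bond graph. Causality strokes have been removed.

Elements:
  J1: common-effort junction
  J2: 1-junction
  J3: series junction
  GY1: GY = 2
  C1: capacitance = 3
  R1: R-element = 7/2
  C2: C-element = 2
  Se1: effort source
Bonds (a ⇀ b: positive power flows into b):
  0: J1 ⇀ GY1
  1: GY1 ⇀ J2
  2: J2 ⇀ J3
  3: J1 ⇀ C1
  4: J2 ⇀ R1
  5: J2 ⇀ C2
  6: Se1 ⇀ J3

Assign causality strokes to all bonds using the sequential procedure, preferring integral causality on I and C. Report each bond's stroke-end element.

bond 6 stroke at J3  (Se1: effort source, stroke at far end)
bond 2 stroke at J2  (J3 needs exactly one f-in)
bond 3 stroke at J1  (prefer integral on C1)
bond 0 stroke at GY1  (J1: bond 3 brought effort, rest push out)
bond 1 stroke at GY1  (through GY1, causality inverts; strokes same side of GY1)
bond 4 stroke at J2  (J2: bond 1 brought flow, rest push out)
bond 5 stroke at J2  (J2: bond 1 brought flow, rest push out)

β0 |GY1
β1 |GY1
β2 |J2
β3 |J1
β4 |J2
β5 |J2
β6 |J3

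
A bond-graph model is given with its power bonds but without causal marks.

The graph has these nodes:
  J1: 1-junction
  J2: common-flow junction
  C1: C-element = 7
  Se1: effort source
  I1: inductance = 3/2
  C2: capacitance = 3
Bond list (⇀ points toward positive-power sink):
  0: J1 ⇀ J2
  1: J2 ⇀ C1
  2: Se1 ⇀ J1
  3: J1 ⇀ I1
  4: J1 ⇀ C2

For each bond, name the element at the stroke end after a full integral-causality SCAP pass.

β0 stroke→J1
β1 stroke→J2
β2 stroke→J1
β3 stroke→I1
β4 stroke→J1

β2 →J1  (Se1 (Se) sets effort on bond)
β1 →J2  (C1: C, integral causality)
β0 →J1  (J2 needs exactly one f-in)
β3 →I1  (I1 outputs flow p/I1)
β4 →J1  (J1: bond 3 brought flow, rest push out)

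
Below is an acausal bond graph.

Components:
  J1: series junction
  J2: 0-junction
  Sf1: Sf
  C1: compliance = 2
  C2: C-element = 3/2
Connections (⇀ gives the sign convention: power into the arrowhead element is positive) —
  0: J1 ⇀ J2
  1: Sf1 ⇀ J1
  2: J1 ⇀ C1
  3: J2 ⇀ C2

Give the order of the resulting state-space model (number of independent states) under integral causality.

2  (C1, C2 all integral)

β1 →Sf1  (Sf1: flow source, stroke at near end)
β0 →J1  (J1: bond 1 brought flow, rest push out)
β2 →J1  (1-jn J1 has f-setter on 1)
β3 →J2  (only one effort-in slot at J2)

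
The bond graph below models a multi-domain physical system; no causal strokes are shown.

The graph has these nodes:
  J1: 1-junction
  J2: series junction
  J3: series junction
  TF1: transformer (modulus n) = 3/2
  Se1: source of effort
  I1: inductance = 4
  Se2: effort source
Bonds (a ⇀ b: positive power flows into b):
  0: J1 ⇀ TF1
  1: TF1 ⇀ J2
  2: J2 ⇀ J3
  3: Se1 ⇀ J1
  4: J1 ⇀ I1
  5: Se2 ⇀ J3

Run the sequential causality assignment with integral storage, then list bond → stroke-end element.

bond 0 stroke at J1
bond 1 stroke at TF1
bond 2 stroke at J2
bond 3 stroke at J1
bond 4 stroke at I1
bond 5 stroke at J3

#3 stroke→J1  (Se1 fixes effort; stroke away)
#5 stroke→J3  (source Se2 imposes e)
#2 stroke→J2  (only one flow-in slot at J3)
#1 stroke→TF1  (only one flow-in slot at J2)
#0 stroke→J1  (through TF1, causality passes straight; one stroke at TF1)
#4 stroke→I1  (J1 needs exactly one f-in)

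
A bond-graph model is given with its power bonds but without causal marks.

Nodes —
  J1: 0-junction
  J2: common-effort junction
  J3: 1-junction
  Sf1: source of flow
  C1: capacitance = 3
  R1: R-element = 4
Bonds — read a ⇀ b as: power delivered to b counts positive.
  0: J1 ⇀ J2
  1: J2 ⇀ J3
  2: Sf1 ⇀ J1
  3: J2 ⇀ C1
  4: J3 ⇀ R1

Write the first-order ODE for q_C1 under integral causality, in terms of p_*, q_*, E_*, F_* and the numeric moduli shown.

dq_C1/dt = F_Sf1 - q_C1/12

β2 stroke at Sf1  (Sf1: flow source, stroke at near end)
β0 stroke at J1  (closing 0-jn rule on J1)
β3 stroke at J2  (C1 integral (e out))
β1 stroke at J3  (0-jn J2 has e-setter on 3)
β4 stroke at R1  (J3: last free bond brings flow in)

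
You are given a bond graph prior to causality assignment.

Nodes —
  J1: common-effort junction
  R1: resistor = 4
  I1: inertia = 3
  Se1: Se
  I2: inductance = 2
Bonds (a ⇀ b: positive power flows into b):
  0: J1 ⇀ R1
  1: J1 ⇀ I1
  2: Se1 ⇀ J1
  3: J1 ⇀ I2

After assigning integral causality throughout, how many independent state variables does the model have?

β2 →J1  (source Se1 imposes e)
β0 →R1  (J1: bond 2 brought effort, rest push out)
β1 →I1  (J1 effort already set via bond 2)
β3 →I2  (J1 effort already set via bond 2)

2  (I1, I2 all integral)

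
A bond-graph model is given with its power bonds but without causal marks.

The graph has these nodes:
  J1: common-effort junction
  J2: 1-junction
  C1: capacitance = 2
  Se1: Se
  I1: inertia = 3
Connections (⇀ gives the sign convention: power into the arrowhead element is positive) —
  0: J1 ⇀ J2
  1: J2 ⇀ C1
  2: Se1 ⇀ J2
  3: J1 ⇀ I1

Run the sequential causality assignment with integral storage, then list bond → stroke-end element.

#2 |J2  (Se1 (Se) sets effort on bond)
#1 |J2  (C1: C, integral causality)
#0 |J1  (J2 needs exactly one f-in)
#3 |I1  (J1: bond 0 brought effort, rest push out)

β0 stroke→J1
β1 stroke→J2
β2 stroke→J2
β3 stroke→I1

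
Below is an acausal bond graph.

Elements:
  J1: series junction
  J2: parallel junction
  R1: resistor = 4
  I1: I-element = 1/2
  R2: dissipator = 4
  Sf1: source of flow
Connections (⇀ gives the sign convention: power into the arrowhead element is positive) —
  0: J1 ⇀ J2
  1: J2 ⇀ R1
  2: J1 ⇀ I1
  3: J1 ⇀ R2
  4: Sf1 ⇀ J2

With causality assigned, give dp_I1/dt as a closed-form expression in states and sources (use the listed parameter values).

#4 |Sf1  (Sf1: flow source, stroke at near end)
#2 |I1  (prefer integral on I1)
#0 |J1  (common-f at J1 fixed by 2)
#3 |J1  (J1: bond 2 brought flow, rest push out)
#1 |J2  (only one effort-in slot at J2)

dp_I1/dt = -4*F_Sf1 - 16*p_I1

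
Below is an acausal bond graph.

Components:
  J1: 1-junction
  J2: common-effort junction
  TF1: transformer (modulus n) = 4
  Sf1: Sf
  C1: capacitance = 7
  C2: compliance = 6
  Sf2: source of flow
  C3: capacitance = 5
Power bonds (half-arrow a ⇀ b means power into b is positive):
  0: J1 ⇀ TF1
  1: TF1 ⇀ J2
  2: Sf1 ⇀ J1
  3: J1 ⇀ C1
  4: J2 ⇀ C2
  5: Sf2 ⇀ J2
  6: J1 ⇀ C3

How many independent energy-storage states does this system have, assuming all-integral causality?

3  (C1, C2, C3 all integral)

bond 2 →Sf1  (Sf1 fixes flow; stroke at Sf1)
bond 5 →Sf2  (Sf2 (Sf) sets flow on bond)
bond 0 →J1  (common-f at J1 fixed by 2)
bond 3 →J1  (common-f at J1 fixed by 2)
bond 6 →J1  (1-jn J1 has f-setter on 2)
bond 1 →TF1  (through TF1, causality passes straight; one stroke at TF1)
bond 4 →J2  (only one effort-in slot at J2)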